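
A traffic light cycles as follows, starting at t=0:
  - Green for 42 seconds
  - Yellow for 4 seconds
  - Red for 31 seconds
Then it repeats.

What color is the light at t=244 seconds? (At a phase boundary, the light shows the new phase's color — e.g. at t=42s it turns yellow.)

Cycle length = 42 + 4 + 31 = 77s
t = 244, phase_t = 244 mod 77 = 13
13 < 42 (green end) → GREEN

Answer: green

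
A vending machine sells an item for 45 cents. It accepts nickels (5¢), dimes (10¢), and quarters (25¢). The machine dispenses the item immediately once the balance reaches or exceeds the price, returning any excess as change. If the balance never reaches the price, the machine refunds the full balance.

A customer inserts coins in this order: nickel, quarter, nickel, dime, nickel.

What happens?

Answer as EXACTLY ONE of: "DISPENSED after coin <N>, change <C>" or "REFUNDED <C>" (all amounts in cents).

Price: 45¢
Coin 1 (nickel, 5¢): balance = 5¢
Coin 2 (quarter, 25¢): balance = 30¢
Coin 3 (nickel, 5¢): balance = 35¢
Coin 4 (dime, 10¢): balance = 45¢
  → balance >= price → DISPENSE, change = 45 - 45 = 0¢

Answer: DISPENSED after coin 4, change 0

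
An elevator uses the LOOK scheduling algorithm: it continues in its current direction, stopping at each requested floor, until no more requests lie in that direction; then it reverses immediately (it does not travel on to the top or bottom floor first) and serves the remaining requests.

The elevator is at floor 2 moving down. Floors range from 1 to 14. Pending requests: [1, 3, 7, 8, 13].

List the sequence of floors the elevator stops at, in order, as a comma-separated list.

Answer: 1, 3, 7, 8, 13

Derivation:
Current: 2, moving DOWN
Serve below first (descending): [1]
Then reverse, serve above (ascending): [3, 7, 8, 13]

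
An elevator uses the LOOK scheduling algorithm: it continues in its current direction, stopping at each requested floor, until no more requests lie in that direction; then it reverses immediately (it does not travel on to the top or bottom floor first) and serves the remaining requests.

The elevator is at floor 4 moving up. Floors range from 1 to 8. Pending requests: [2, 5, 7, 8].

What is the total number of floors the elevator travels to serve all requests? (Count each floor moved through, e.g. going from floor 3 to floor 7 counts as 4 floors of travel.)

Start at floor 4 moving up, LOOK stop order: [5, 7, 8, 2]
  4 → 5: |5-4| = 1, total = 1
  5 → 7: |7-5| = 2, total = 3
  7 → 8: |8-7| = 1, total = 4
  8 → 2: |2-8| = 6, total = 10

Answer: 10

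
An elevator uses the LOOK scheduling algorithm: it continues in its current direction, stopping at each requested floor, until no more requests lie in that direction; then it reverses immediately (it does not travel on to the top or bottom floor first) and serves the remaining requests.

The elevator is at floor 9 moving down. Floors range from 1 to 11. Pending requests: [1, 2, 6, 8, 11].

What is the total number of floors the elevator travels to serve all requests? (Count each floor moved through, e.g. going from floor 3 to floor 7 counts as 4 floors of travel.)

Start at floor 9 moving down, LOOK stop order: [8, 6, 2, 1, 11]
  9 → 8: |8-9| = 1, total = 1
  8 → 6: |6-8| = 2, total = 3
  6 → 2: |2-6| = 4, total = 7
  2 → 1: |1-2| = 1, total = 8
  1 → 11: |11-1| = 10, total = 18

Answer: 18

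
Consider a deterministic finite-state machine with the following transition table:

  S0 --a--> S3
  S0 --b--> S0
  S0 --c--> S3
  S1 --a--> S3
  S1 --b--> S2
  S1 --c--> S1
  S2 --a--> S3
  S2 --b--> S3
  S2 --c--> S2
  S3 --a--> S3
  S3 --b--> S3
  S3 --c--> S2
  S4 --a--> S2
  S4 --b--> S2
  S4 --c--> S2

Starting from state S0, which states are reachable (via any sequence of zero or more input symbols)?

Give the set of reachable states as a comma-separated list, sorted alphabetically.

BFS from S0:
  visit S0: S0--a-->S3 (new), S0--b-->S0 (seen), S0--c-->S3 (seen)
  visit S3: S3--a-->S3 (seen), S3--b-->S3 (seen), S3--c-->S2 (new)
  visit S2: S2--a-->S3 (seen), S2--b-->S3 (seen), S2--c-->S2 (seen)

Answer: S0, S2, S3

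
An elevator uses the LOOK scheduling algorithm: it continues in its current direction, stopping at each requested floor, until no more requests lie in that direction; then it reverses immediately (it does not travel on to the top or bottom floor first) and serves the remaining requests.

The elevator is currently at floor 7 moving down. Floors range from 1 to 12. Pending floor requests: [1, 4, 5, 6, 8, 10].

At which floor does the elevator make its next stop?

Answer: 6

Derivation:
Current floor: 7, direction: down
Requests above: [8, 10]
Requests below: [1, 4, 5, 6]
Moving down and requests lie below → nearest below is max([1, 4, 5, 6]) = 6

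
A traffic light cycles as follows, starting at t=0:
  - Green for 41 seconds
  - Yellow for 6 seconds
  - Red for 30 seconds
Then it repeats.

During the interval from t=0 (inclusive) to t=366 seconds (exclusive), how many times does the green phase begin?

Cycle = 41+6+30 = 77s
green phase starts at t = k*77 + 0 for k=0,1,2,...
Need k*77+0 < 366 → k < 4.753
k ∈ {0, ..., 4} → 5 starts

Answer: 5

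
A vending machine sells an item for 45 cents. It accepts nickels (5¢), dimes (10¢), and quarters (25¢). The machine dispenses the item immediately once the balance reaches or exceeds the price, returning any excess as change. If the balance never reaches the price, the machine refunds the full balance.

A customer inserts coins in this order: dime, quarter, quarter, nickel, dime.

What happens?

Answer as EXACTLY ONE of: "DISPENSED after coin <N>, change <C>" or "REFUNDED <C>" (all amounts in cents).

Price: 45¢
Coin 1 (dime, 10¢): balance = 10¢
Coin 2 (quarter, 25¢): balance = 35¢
Coin 3 (quarter, 25¢): balance = 60¢
  → balance >= price → DISPENSE, change = 60 - 45 = 15¢

Answer: DISPENSED after coin 3, change 15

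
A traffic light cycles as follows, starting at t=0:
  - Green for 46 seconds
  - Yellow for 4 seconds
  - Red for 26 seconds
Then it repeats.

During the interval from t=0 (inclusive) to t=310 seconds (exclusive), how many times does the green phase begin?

Answer: 5

Derivation:
Cycle = 46+4+26 = 76s
green phase starts at t = k*76 + 0 for k=0,1,2,...
Need k*76+0 < 310 → k < 4.079
k ∈ {0, ..., 4} → 5 starts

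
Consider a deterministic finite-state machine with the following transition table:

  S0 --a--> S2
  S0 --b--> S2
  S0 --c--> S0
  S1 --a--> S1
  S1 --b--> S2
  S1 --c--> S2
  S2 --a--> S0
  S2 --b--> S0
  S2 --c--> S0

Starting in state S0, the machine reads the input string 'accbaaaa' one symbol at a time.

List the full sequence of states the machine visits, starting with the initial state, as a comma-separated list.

Start: S0
  read 'a': S0 --a--> S2
  read 'c': S2 --c--> S0
  read 'c': S0 --c--> S0
  read 'b': S0 --b--> S2
  read 'a': S2 --a--> S0
  read 'a': S0 --a--> S2
  read 'a': S2 --a--> S0
  read 'a': S0 --a--> S2

Answer: S0, S2, S0, S0, S2, S0, S2, S0, S2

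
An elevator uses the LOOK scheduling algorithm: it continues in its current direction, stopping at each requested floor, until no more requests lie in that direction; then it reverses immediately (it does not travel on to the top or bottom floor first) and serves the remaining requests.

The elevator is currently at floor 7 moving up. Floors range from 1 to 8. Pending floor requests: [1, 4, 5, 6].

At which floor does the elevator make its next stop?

Answer: 6

Derivation:
Current floor: 7, direction: up
Requests above: []
Requests below: [1, 4, 5, 6]
Moving up but no requests above → reverse; nearest below is max([1, 4, 5, 6]) = 6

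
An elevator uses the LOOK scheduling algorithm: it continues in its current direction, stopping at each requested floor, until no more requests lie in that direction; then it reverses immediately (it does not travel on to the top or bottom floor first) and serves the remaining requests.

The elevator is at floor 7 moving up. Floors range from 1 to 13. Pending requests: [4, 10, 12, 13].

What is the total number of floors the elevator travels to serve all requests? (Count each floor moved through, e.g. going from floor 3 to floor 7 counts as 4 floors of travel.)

Answer: 15

Derivation:
Start at floor 7 moving up, LOOK stop order: [10, 12, 13, 4]
  7 → 10: |10-7| = 3, total = 3
  10 → 12: |12-10| = 2, total = 5
  12 → 13: |13-12| = 1, total = 6
  13 → 4: |4-13| = 9, total = 15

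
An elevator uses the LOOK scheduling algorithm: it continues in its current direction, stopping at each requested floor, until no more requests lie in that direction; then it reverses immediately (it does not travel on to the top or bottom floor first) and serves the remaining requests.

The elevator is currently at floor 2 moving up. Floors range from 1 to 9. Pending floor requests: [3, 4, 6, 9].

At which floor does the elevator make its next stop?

Answer: 3

Derivation:
Current floor: 2, direction: up
Requests above: [3, 4, 6, 9]
Requests below: []
Moving up and requests lie above → nearest above is min([3, 4, 6, 9]) = 3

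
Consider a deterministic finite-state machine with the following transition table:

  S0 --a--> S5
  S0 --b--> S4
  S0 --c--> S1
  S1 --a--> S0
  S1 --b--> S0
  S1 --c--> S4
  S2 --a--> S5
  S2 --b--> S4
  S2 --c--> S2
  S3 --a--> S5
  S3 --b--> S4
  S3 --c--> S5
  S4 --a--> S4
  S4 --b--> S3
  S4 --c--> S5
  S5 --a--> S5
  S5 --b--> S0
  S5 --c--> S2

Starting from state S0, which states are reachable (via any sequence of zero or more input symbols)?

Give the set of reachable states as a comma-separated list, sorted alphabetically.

Answer: S0, S1, S2, S3, S4, S5

Derivation:
BFS from S0:
  visit S0: S0--a-->S5 (new), S0--b-->S4 (new), S0--c-->S1 (new)
  visit S5: S5--a-->S5 (seen), S5--b-->S0 (seen), S5--c-->S2 (new)
  visit S4: S4--a-->S4 (seen), S4--b-->S3 (new), S4--c-->S5 (seen)
  visit S1: S1--a-->S0 (seen), S1--b-->S0 (seen), S1--c-->S4 (seen)
  visit S2: S2--a-->S5 (seen), S2--b-->S4 (seen), S2--c-->S2 (seen)
  visit S3: S3--a-->S5 (seen), S3--b-->S4 (seen), S3--c-->S5 (seen)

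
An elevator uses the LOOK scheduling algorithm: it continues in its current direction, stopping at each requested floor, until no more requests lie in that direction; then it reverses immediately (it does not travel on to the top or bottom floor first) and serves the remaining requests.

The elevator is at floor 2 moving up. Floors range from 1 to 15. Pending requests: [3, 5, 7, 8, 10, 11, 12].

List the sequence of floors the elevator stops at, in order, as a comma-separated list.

Current: 2, moving UP
Serve above first (ascending): [3, 5, 7, 8, 10, 11, 12]
Then reverse, serve below (descending): []

Answer: 3, 5, 7, 8, 10, 11, 12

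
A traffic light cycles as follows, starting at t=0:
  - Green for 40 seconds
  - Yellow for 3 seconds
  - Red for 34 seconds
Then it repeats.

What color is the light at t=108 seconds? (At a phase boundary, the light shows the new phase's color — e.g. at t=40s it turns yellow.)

Answer: green

Derivation:
Cycle length = 40 + 3 + 34 = 77s
t = 108, phase_t = 108 mod 77 = 31
31 < 40 (green end) → GREEN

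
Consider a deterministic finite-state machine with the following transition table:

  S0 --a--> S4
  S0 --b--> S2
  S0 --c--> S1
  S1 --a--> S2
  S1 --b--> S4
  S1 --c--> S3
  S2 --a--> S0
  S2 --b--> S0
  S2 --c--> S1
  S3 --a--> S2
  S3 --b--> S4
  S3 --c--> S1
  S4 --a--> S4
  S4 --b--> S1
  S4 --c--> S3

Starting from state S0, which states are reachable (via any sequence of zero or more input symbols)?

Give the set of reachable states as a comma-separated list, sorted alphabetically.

Answer: S0, S1, S2, S3, S4

Derivation:
BFS from S0:
  visit S0: S0--a-->S4 (new), S0--b-->S2 (new), S0--c-->S1 (new)
  visit S4: S4--a-->S4 (seen), S4--b-->S1 (seen), S4--c-->S3 (new)
  visit S2: S2--a-->S0 (seen), S2--b-->S0 (seen), S2--c-->S1 (seen)
  visit S1: S1--a-->S2 (seen), S1--b-->S4 (seen), S1--c-->S3 (seen)
  visit S3: S3--a-->S2 (seen), S3--b-->S4 (seen), S3--c-->S1 (seen)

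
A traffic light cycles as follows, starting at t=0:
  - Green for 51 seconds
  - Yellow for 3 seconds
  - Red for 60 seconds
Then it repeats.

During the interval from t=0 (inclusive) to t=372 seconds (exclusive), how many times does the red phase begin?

Cycle = 51+3+60 = 114s
red phase starts at t = k*114 + 54 for k=0,1,2,...
Need k*114+54 < 372 → k < 2.789
k ∈ {0, ..., 2} → 3 starts

Answer: 3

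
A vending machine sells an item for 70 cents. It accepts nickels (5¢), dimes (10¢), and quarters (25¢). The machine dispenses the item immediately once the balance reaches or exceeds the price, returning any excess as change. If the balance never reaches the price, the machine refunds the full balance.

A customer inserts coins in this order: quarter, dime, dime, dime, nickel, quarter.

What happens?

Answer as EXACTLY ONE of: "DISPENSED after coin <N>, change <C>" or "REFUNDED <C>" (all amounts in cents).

Answer: DISPENSED after coin 6, change 15

Derivation:
Price: 70¢
Coin 1 (quarter, 25¢): balance = 25¢
Coin 2 (dime, 10¢): balance = 35¢
Coin 3 (dime, 10¢): balance = 45¢
Coin 4 (dime, 10¢): balance = 55¢
Coin 5 (nickel, 5¢): balance = 60¢
Coin 6 (quarter, 25¢): balance = 85¢
  → balance >= price → DISPENSE, change = 85 - 70 = 15¢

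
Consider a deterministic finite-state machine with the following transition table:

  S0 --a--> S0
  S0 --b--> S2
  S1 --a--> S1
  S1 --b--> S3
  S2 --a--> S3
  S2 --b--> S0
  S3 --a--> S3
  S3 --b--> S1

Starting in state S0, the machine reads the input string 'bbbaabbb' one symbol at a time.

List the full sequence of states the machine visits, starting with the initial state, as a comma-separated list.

Answer: S0, S2, S0, S2, S3, S3, S1, S3, S1

Derivation:
Start: S0
  read 'b': S0 --b--> S2
  read 'b': S2 --b--> S0
  read 'b': S0 --b--> S2
  read 'a': S2 --a--> S3
  read 'a': S3 --a--> S3
  read 'b': S3 --b--> S1
  read 'b': S1 --b--> S3
  read 'b': S3 --b--> S1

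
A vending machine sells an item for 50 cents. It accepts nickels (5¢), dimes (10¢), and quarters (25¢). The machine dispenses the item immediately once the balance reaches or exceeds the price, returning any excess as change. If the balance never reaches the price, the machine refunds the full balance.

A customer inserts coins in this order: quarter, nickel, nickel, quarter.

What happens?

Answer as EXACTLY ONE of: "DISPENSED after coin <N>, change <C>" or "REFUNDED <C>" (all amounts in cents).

Price: 50¢
Coin 1 (quarter, 25¢): balance = 25¢
Coin 2 (nickel, 5¢): balance = 30¢
Coin 3 (nickel, 5¢): balance = 35¢
Coin 4 (quarter, 25¢): balance = 60¢
  → balance >= price → DISPENSE, change = 60 - 50 = 10¢

Answer: DISPENSED after coin 4, change 10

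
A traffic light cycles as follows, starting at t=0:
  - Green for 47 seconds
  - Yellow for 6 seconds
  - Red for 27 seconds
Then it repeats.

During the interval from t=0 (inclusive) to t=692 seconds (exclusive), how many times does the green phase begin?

Cycle = 47+6+27 = 80s
green phase starts at t = k*80 + 0 for k=0,1,2,...
Need k*80+0 < 692 → k < 8.650
k ∈ {0, ..., 8} → 9 starts

Answer: 9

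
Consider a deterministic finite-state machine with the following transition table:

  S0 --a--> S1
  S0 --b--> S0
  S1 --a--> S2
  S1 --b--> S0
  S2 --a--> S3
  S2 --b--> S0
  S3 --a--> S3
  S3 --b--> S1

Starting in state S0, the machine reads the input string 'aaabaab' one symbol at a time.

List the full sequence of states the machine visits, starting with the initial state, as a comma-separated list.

Start: S0
  read 'a': S0 --a--> S1
  read 'a': S1 --a--> S2
  read 'a': S2 --a--> S3
  read 'b': S3 --b--> S1
  read 'a': S1 --a--> S2
  read 'a': S2 --a--> S3
  read 'b': S3 --b--> S1

Answer: S0, S1, S2, S3, S1, S2, S3, S1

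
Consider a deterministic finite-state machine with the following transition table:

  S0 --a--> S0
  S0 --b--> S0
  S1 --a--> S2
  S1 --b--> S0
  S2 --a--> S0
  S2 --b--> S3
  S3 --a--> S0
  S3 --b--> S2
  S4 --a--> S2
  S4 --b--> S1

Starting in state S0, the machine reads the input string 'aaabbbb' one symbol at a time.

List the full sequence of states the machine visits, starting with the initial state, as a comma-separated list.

Start: S0
  read 'a': S0 --a--> S0
  read 'a': S0 --a--> S0
  read 'a': S0 --a--> S0
  read 'b': S0 --b--> S0
  read 'b': S0 --b--> S0
  read 'b': S0 --b--> S0
  read 'b': S0 --b--> S0

Answer: S0, S0, S0, S0, S0, S0, S0, S0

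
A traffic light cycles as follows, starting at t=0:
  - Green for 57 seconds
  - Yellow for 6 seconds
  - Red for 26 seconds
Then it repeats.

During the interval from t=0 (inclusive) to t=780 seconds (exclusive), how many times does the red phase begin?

Cycle = 57+6+26 = 89s
red phase starts at t = k*89 + 63 for k=0,1,2,...
Need k*89+63 < 780 → k < 8.056
k ∈ {0, ..., 8} → 9 starts

Answer: 9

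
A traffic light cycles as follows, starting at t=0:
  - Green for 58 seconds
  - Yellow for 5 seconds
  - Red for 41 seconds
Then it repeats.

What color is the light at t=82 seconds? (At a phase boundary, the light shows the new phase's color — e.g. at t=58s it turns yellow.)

Cycle length = 58 + 5 + 41 = 104s
t = 82, phase_t = 82 mod 104 = 82
82 >= 63 → RED

Answer: red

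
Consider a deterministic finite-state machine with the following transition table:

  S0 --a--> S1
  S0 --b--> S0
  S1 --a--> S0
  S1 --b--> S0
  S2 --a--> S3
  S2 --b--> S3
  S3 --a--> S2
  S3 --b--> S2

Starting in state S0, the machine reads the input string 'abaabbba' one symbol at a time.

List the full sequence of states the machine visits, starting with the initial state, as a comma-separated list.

Start: S0
  read 'a': S0 --a--> S1
  read 'b': S1 --b--> S0
  read 'a': S0 --a--> S1
  read 'a': S1 --a--> S0
  read 'b': S0 --b--> S0
  read 'b': S0 --b--> S0
  read 'b': S0 --b--> S0
  read 'a': S0 --a--> S1

Answer: S0, S1, S0, S1, S0, S0, S0, S0, S1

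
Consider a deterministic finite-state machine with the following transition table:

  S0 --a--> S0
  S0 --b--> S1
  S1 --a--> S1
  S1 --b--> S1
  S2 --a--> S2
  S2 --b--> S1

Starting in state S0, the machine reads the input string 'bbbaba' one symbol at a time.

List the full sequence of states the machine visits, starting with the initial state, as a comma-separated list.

Answer: S0, S1, S1, S1, S1, S1, S1

Derivation:
Start: S0
  read 'b': S0 --b--> S1
  read 'b': S1 --b--> S1
  read 'b': S1 --b--> S1
  read 'a': S1 --a--> S1
  read 'b': S1 --b--> S1
  read 'a': S1 --a--> S1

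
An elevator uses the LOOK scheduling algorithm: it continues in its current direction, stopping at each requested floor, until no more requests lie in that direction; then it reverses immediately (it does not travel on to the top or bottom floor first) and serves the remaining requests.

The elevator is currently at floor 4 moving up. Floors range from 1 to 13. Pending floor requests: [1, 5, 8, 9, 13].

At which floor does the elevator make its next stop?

Current floor: 4, direction: up
Requests above: [5, 8, 9, 13]
Requests below: [1]
Moving up and requests lie above → nearest above is min([5, 8, 9, 13]) = 5

Answer: 5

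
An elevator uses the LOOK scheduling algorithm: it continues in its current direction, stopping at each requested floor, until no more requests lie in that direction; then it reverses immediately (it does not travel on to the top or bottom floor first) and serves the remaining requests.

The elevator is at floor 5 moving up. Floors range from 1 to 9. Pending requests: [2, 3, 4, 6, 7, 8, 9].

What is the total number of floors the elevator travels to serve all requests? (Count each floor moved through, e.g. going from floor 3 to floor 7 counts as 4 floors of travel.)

Answer: 11

Derivation:
Start at floor 5 moving up, LOOK stop order: [6, 7, 8, 9, 4, 3, 2]
  5 → 6: |6-5| = 1, total = 1
  6 → 7: |7-6| = 1, total = 2
  7 → 8: |8-7| = 1, total = 3
  8 → 9: |9-8| = 1, total = 4
  9 → 4: |4-9| = 5, total = 9
  4 → 3: |3-4| = 1, total = 10
  3 → 2: |2-3| = 1, total = 11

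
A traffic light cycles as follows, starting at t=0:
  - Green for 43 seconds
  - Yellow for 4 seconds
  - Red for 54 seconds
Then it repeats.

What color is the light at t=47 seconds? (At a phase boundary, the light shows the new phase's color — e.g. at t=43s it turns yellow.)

Cycle length = 43 + 4 + 54 = 101s
t = 47, phase_t = 47 mod 101 = 47
47 >= 47 → RED

Answer: red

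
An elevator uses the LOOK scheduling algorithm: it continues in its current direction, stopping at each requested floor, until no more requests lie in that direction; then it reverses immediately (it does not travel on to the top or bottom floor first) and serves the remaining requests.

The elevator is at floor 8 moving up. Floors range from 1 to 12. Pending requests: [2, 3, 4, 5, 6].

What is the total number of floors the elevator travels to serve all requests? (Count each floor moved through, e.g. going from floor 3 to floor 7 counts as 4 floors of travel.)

Answer: 6

Derivation:
Start at floor 8 moving up, LOOK stop order: [6, 5, 4, 3, 2]
  8 → 6: |6-8| = 2, total = 2
  6 → 5: |5-6| = 1, total = 3
  5 → 4: |4-5| = 1, total = 4
  4 → 3: |3-4| = 1, total = 5
  3 → 2: |2-3| = 1, total = 6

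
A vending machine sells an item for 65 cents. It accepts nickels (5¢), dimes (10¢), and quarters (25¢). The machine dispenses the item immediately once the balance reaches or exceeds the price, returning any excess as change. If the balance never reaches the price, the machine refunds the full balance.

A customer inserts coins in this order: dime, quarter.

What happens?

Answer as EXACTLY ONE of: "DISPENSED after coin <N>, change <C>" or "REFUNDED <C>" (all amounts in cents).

Answer: REFUNDED 35

Derivation:
Price: 65¢
Coin 1 (dime, 10¢): balance = 10¢
Coin 2 (quarter, 25¢): balance = 35¢
All coins inserted, balance 35¢ < price 65¢ → REFUND 35¢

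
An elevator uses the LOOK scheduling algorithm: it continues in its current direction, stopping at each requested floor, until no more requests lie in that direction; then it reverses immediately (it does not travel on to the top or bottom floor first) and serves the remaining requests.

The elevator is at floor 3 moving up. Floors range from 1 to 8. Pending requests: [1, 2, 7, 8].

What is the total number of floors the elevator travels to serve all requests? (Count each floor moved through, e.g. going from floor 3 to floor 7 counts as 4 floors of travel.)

Start at floor 3 moving up, LOOK stop order: [7, 8, 2, 1]
  3 → 7: |7-3| = 4, total = 4
  7 → 8: |8-7| = 1, total = 5
  8 → 2: |2-8| = 6, total = 11
  2 → 1: |1-2| = 1, total = 12

Answer: 12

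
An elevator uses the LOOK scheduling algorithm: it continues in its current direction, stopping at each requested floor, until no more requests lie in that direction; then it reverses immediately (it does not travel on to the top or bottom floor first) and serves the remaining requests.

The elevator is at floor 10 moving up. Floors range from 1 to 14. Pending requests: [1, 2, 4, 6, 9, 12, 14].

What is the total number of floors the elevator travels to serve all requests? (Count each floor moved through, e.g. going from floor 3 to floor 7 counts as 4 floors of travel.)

Start at floor 10 moving up, LOOK stop order: [12, 14, 9, 6, 4, 2, 1]
  10 → 12: |12-10| = 2, total = 2
  12 → 14: |14-12| = 2, total = 4
  14 → 9: |9-14| = 5, total = 9
  9 → 6: |6-9| = 3, total = 12
  6 → 4: |4-6| = 2, total = 14
  4 → 2: |2-4| = 2, total = 16
  2 → 1: |1-2| = 1, total = 17

Answer: 17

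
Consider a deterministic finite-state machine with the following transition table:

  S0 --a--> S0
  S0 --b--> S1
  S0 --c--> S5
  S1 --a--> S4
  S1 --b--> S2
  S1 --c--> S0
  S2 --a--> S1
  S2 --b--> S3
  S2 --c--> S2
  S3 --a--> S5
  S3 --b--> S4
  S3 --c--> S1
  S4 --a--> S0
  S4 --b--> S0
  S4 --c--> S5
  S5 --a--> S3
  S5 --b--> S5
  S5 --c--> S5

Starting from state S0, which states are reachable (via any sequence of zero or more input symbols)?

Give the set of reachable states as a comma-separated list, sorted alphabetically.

BFS from S0:
  visit S0: S0--a-->S0 (seen), S0--b-->S1 (new), S0--c-->S5 (new)
  visit S1: S1--a-->S4 (new), S1--b-->S2 (new), S1--c-->S0 (seen)
  visit S5: S5--a-->S3 (new), S5--b-->S5 (seen), S5--c-->S5 (seen)
  visit S4: S4--a-->S0 (seen), S4--b-->S0 (seen), S4--c-->S5 (seen)
  visit S2: S2--a-->S1 (seen), S2--b-->S3 (seen), S2--c-->S2 (seen)
  visit S3: S3--a-->S5 (seen), S3--b-->S4 (seen), S3--c-->S1 (seen)

Answer: S0, S1, S2, S3, S4, S5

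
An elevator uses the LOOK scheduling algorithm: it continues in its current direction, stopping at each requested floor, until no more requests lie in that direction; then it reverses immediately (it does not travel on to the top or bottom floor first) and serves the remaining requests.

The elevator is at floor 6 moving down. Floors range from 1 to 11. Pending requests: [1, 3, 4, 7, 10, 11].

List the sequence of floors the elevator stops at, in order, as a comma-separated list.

Current: 6, moving DOWN
Serve below first (descending): [4, 3, 1]
Then reverse, serve above (ascending): [7, 10, 11]

Answer: 4, 3, 1, 7, 10, 11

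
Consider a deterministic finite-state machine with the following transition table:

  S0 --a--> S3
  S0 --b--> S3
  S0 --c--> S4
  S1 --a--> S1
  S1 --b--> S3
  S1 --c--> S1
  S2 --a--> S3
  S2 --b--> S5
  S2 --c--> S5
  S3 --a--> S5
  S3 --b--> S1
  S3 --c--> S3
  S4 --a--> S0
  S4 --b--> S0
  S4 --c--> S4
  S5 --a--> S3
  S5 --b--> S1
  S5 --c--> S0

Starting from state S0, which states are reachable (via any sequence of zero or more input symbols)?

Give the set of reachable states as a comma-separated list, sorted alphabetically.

BFS from S0:
  visit S0: S0--a-->S3 (new), S0--b-->S3 (seen), S0--c-->S4 (new)
  visit S3: S3--a-->S5 (new), S3--b-->S1 (new), S3--c-->S3 (seen)
  visit S4: S4--a-->S0 (seen), S4--b-->S0 (seen), S4--c-->S4 (seen)
  visit S5: S5--a-->S3 (seen), S5--b-->S1 (seen), S5--c-->S0 (seen)
  visit S1: S1--a-->S1 (seen), S1--b-->S3 (seen), S1--c-->S1 (seen)

Answer: S0, S1, S3, S4, S5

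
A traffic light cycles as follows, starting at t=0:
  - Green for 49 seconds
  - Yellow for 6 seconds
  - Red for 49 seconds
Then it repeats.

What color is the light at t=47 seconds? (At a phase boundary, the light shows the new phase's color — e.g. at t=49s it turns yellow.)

Answer: green

Derivation:
Cycle length = 49 + 6 + 49 = 104s
t = 47, phase_t = 47 mod 104 = 47
47 < 49 (green end) → GREEN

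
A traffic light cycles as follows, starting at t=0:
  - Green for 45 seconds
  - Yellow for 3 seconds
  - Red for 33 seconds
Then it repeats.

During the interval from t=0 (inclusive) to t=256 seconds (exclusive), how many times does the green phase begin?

Cycle = 45+3+33 = 81s
green phase starts at t = k*81 + 0 for k=0,1,2,...
Need k*81+0 < 256 → k < 3.160
k ∈ {0, ..., 3} → 4 starts

Answer: 4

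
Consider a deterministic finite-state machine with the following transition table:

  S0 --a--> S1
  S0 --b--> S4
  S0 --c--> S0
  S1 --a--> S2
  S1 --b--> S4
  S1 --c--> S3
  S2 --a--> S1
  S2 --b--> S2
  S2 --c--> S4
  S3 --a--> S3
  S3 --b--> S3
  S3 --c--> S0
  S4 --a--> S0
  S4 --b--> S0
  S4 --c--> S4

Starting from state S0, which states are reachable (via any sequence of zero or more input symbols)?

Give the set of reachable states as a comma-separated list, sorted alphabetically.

Answer: S0, S1, S2, S3, S4

Derivation:
BFS from S0:
  visit S0: S0--a-->S1 (new), S0--b-->S4 (new), S0--c-->S0 (seen)
  visit S1: S1--a-->S2 (new), S1--b-->S4 (seen), S1--c-->S3 (new)
  visit S4: S4--a-->S0 (seen), S4--b-->S0 (seen), S4--c-->S4 (seen)
  visit S2: S2--a-->S1 (seen), S2--b-->S2 (seen), S2--c-->S4 (seen)
  visit S3: S3--a-->S3 (seen), S3--b-->S3 (seen), S3--c-->S0 (seen)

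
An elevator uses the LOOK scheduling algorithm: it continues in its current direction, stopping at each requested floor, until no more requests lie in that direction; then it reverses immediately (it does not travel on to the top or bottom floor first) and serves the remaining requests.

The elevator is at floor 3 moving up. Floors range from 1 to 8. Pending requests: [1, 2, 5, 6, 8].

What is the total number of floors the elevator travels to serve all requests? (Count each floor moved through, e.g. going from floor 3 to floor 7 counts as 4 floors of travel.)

Start at floor 3 moving up, LOOK stop order: [5, 6, 8, 2, 1]
  3 → 5: |5-3| = 2, total = 2
  5 → 6: |6-5| = 1, total = 3
  6 → 8: |8-6| = 2, total = 5
  8 → 2: |2-8| = 6, total = 11
  2 → 1: |1-2| = 1, total = 12

Answer: 12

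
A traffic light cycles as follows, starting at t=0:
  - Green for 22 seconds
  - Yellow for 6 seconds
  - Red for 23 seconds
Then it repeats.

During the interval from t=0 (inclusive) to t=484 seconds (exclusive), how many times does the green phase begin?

Answer: 10

Derivation:
Cycle = 22+6+23 = 51s
green phase starts at t = k*51 + 0 for k=0,1,2,...
Need k*51+0 < 484 → k < 9.490
k ∈ {0, ..., 9} → 10 starts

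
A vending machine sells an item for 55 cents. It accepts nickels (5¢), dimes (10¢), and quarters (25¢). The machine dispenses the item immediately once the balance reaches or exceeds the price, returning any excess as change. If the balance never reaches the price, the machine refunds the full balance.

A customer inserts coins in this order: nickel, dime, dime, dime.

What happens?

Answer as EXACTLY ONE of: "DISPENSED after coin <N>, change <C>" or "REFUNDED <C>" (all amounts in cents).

Answer: REFUNDED 35

Derivation:
Price: 55¢
Coin 1 (nickel, 5¢): balance = 5¢
Coin 2 (dime, 10¢): balance = 15¢
Coin 3 (dime, 10¢): balance = 25¢
Coin 4 (dime, 10¢): balance = 35¢
All coins inserted, balance 35¢ < price 55¢ → REFUND 35¢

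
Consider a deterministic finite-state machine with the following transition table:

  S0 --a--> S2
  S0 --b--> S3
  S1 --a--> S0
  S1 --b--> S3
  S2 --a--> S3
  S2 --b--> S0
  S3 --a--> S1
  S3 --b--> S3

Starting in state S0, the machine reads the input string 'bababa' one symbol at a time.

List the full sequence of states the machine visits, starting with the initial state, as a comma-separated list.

Answer: S0, S3, S1, S3, S1, S3, S1

Derivation:
Start: S0
  read 'b': S0 --b--> S3
  read 'a': S3 --a--> S1
  read 'b': S1 --b--> S3
  read 'a': S3 --a--> S1
  read 'b': S1 --b--> S3
  read 'a': S3 --a--> S1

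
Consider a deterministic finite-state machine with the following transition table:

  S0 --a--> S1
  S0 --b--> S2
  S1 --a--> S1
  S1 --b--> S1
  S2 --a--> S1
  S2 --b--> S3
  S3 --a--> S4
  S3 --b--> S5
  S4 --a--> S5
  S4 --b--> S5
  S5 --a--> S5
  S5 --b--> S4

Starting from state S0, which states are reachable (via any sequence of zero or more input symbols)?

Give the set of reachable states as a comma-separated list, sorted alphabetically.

BFS from S0:
  visit S0: S0--a-->S1 (new), S0--b-->S2 (new)
  visit S1: S1--a-->S1 (seen), S1--b-->S1 (seen)
  visit S2: S2--a-->S1 (seen), S2--b-->S3 (new)
  visit S3: S3--a-->S4 (new), S3--b-->S5 (new)
  visit S4: S4--a-->S5 (seen), S4--b-->S5 (seen)
  visit S5: S5--a-->S5 (seen), S5--b-->S4 (seen)

Answer: S0, S1, S2, S3, S4, S5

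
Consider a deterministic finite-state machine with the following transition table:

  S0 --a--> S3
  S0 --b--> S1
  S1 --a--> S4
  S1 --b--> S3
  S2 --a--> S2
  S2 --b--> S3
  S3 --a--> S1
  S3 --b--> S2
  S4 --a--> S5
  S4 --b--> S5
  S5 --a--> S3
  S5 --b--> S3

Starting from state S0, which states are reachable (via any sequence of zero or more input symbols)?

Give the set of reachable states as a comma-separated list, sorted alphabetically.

BFS from S0:
  visit S0: S0--a-->S3 (new), S0--b-->S1 (new)
  visit S3: S3--a-->S1 (seen), S3--b-->S2 (new)
  visit S1: S1--a-->S4 (new), S1--b-->S3 (seen)
  visit S2: S2--a-->S2 (seen), S2--b-->S3 (seen)
  visit S4: S4--a-->S5 (new), S4--b-->S5 (seen)
  visit S5: S5--a-->S3 (seen), S5--b-->S3 (seen)

Answer: S0, S1, S2, S3, S4, S5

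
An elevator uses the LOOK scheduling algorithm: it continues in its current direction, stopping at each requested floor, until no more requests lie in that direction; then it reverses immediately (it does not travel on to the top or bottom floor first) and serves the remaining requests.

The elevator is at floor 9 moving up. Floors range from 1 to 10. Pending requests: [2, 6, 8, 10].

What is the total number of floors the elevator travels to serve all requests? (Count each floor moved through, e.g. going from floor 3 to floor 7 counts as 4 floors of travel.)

Answer: 9

Derivation:
Start at floor 9 moving up, LOOK stop order: [10, 8, 6, 2]
  9 → 10: |10-9| = 1, total = 1
  10 → 8: |8-10| = 2, total = 3
  8 → 6: |6-8| = 2, total = 5
  6 → 2: |2-6| = 4, total = 9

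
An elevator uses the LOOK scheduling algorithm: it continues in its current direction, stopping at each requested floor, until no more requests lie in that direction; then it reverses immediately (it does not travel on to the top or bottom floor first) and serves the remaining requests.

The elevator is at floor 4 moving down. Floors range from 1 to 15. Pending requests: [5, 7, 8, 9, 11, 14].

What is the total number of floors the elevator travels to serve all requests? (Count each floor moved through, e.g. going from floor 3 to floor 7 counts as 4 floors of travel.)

Answer: 10

Derivation:
Start at floor 4 moving down, LOOK stop order: [5, 7, 8, 9, 11, 14]
  4 → 5: |5-4| = 1, total = 1
  5 → 7: |7-5| = 2, total = 3
  7 → 8: |8-7| = 1, total = 4
  8 → 9: |9-8| = 1, total = 5
  9 → 11: |11-9| = 2, total = 7
  11 → 14: |14-11| = 3, total = 10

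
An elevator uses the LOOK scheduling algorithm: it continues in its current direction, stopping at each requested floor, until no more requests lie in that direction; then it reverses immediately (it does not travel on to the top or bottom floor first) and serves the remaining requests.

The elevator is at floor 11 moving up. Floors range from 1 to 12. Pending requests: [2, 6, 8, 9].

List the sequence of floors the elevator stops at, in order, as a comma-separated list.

Answer: 9, 8, 6, 2

Derivation:
Current: 11, moving UP
Serve above first (ascending): []
Then reverse, serve below (descending): [9, 8, 6, 2]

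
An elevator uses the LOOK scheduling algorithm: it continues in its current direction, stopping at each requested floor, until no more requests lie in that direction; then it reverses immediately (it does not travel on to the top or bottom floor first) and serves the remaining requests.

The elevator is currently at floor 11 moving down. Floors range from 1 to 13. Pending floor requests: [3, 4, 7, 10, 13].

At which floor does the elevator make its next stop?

Answer: 10

Derivation:
Current floor: 11, direction: down
Requests above: [13]
Requests below: [3, 4, 7, 10]
Moving down and requests lie below → nearest below is max([3, 4, 7, 10]) = 10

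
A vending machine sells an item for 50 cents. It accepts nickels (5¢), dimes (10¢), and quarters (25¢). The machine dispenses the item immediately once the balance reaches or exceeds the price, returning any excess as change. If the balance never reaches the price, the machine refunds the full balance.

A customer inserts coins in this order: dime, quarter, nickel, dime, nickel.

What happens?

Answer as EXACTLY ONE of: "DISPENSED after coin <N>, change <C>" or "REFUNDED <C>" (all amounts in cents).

Answer: DISPENSED after coin 4, change 0

Derivation:
Price: 50¢
Coin 1 (dime, 10¢): balance = 10¢
Coin 2 (quarter, 25¢): balance = 35¢
Coin 3 (nickel, 5¢): balance = 40¢
Coin 4 (dime, 10¢): balance = 50¢
  → balance >= price → DISPENSE, change = 50 - 50 = 0¢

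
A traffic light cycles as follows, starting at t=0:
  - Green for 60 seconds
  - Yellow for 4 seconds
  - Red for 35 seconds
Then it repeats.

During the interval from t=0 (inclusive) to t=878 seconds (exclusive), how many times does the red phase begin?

Cycle = 60+4+35 = 99s
red phase starts at t = k*99 + 64 for k=0,1,2,...
Need k*99+64 < 878 → k < 8.222
k ∈ {0, ..., 8} → 9 starts

Answer: 9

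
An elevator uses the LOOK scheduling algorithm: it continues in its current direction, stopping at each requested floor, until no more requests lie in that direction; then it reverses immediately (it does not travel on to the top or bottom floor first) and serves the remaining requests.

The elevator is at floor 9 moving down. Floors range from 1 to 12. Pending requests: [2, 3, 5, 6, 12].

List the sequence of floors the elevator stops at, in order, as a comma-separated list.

Answer: 6, 5, 3, 2, 12

Derivation:
Current: 9, moving DOWN
Serve below first (descending): [6, 5, 3, 2]
Then reverse, serve above (ascending): [12]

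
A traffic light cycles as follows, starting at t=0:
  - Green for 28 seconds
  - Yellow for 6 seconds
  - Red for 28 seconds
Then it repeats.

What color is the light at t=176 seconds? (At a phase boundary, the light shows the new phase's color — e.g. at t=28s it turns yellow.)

Cycle length = 28 + 6 + 28 = 62s
t = 176, phase_t = 176 mod 62 = 52
52 >= 34 → RED

Answer: red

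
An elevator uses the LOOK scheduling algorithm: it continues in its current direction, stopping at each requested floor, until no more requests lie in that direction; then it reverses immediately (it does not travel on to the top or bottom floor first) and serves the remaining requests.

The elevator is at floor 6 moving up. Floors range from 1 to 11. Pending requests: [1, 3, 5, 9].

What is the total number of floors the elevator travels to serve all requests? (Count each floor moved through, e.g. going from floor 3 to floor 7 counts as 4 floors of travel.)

Answer: 11

Derivation:
Start at floor 6 moving up, LOOK stop order: [9, 5, 3, 1]
  6 → 9: |9-6| = 3, total = 3
  9 → 5: |5-9| = 4, total = 7
  5 → 3: |3-5| = 2, total = 9
  3 → 1: |1-3| = 2, total = 11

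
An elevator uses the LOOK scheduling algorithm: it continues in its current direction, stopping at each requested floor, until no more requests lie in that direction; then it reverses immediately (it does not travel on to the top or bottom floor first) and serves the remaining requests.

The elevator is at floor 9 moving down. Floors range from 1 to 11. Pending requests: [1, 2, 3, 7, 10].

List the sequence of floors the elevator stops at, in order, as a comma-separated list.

Answer: 7, 3, 2, 1, 10

Derivation:
Current: 9, moving DOWN
Serve below first (descending): [7, 3, 2, 1]
Then reverse, serve above (ascending): [10]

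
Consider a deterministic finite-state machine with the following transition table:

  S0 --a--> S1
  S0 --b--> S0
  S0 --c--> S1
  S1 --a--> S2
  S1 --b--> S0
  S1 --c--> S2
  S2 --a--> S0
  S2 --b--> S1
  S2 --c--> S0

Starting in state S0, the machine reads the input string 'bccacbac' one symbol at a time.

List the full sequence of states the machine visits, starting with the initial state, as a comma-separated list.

Answer: S0, S0, S1, S2, S0, S1, S0, S1, S2

Derivation:
Start: S0
  read 'b': S0 --b--> S0
  read 'c': S0 --c--> S1
  read 'c': S1 --c--> S2
  read 'a': S2 --a--> S0
  read 'c': S0 --c--> S1
  read 'b': S1 --b--> S0
  read 'a': S0 --a--> S1
  read 'c': S1 --c--> S2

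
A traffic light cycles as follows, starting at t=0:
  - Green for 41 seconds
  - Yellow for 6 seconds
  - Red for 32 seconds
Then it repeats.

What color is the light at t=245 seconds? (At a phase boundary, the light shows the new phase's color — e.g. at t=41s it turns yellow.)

Answer: green

Derivation:
Cycle length = 41 + 6 + 32 = 79s
t = 245, phase_t = 245 mod 79 = 8
8 < 41 (green end) → GREEN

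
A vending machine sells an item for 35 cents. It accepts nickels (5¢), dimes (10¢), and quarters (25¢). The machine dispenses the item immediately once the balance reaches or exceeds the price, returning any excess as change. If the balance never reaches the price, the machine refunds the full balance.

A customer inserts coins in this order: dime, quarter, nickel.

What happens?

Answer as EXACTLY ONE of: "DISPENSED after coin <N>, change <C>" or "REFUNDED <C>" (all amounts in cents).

Answer: DISPENSED after coin 2, change 0

Derivation:
Price: 35¢
Coin 1 (dime, 10¢): balance = 10¢
Coin 2 (quarter, 25¢): balance = 35¢
  → balance >= price → DISPENSE, change = 35 - 35 = 0¢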